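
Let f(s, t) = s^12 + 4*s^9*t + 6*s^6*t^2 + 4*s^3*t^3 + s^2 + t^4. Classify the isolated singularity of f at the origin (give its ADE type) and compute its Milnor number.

Type A3, Milnor number mu = 3.

The Hessian of f at 0 has rank 1. Corank 1: A-series; mu = 3 gives A_3.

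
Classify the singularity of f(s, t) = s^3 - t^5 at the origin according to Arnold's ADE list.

E_{8}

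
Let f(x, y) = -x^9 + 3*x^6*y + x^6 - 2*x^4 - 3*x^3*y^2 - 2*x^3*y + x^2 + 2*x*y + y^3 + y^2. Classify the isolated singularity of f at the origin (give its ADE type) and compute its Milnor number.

The Hessian of f at 0 is [[2, 2], [2, 2]] with rank 1, so corank 1. A Groebner basis of the Jacobian ideal J(f) in C{x,y} is {y^2, x + y}; counting standard monomials gives mu = 2. Corank 1: A-series; mu = 2 gives A_2.

Type A2, Milnor number mu = 2.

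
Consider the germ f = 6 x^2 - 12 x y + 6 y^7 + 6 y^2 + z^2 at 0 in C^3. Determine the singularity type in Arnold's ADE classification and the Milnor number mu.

Type A6, Milnor number mu = 6.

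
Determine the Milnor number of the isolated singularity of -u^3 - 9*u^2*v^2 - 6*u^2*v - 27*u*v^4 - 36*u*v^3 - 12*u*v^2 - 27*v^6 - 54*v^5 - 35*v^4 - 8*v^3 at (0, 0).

6

The Hessian of f at 0 has rank 0. Corank 2; j^3 = -(u + 2*v)^3 is a perfect cube, so E-series; the 4-jet and mu = 6 give E_6.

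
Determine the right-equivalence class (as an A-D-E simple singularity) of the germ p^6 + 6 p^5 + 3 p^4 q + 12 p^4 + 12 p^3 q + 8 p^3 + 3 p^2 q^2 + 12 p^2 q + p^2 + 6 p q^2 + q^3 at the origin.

The Hessian of f at 0 is [[2, 0], [0, 0]] with rank 1, so corank 1. A Groebner basis of the Jacobian ideal J(f) in C{p,q} is {q^2, p}; counting standard monomials gives mu = 2. Corank 1: A-series; mu = 2 gives A_2.

A_2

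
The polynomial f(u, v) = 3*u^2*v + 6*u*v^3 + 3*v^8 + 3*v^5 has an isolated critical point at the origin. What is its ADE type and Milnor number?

The Hessian of f at 0 has rank 0. Corank 2; j^3 = 3*u^2*v has shape L^2 M (L != M), so D-series; mu = 9 gives D_9.

Type D9, Milnor number mu = 9.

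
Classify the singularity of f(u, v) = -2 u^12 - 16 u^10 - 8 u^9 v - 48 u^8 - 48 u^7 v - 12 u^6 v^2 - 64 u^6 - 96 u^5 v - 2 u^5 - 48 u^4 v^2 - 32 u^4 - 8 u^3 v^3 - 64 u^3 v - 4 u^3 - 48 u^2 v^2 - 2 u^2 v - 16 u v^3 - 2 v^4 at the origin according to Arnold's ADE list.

D_{5}

The Hessian of f at 0 is [[0, 0], [0, 0]] with rank 0, so corank 2. A Groebner basis of the Jacobian ideal J(f) in C{u,v} is {u*v^2, -u*v/8 + v^3, u^2 + u*v/2}; counting standard monomials gives mu = 5. Corank 2; j^3 = -2*u^2*(2*u + v) has shape L^2 M (L != M), so D-series; mu = 5 gives D_5.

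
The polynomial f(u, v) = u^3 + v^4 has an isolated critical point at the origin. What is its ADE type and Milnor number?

Type E_{6}, Milnor number mu = 6.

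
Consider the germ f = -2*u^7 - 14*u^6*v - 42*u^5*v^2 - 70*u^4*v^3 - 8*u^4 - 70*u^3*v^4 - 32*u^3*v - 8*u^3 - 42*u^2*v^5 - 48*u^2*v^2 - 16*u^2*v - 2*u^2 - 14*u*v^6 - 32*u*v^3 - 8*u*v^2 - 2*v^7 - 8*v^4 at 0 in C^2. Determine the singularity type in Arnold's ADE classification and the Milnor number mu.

Type A_{6}, Milnor number mu = 6.

The Hessian of f at 0 has rank 1. Corank 1: A-series; mu = 6 gives A_6.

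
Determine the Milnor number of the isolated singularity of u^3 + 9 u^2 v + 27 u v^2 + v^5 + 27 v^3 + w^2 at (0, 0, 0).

The Hessian of f at 0 has rank 1. Corank 2; j^3 = (u + 3*v)^3 is a perfect cube, so E-series; the 5-jet and mu = 8 give E_8.

8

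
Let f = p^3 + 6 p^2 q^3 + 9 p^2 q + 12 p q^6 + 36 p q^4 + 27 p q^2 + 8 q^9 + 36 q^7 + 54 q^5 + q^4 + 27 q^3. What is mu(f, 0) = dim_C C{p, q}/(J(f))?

6

The Hessian of f at 0 has rank 0. Corank 2; j^3 = (p + 3*q)^3 is a perfect cube, so E-series; the 4-jet and mu = 6 give E_6.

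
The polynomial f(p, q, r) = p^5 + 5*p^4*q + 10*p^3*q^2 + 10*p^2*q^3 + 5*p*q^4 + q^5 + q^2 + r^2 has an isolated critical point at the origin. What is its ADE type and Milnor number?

Type A_4, Milnor number mu = 4.

The Hessian of f at 0 is [[0, 0, 0], [0, 2, 0], [0, 0, 2]] with rank 2, so corank 1. A Groebner basis of the Jacobian ideal J(f) in C{p,q,r} is {p^4, q, r}; counting standard monomials gives mu = 4. Corank 1: A-series; mu = 4 gives A_4.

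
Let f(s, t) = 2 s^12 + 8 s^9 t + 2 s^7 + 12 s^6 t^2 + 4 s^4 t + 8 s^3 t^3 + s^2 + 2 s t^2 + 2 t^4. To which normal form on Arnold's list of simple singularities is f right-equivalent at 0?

A3

The Hessian of f at 0 is [[2, 0], [0, 0]] with rank 1, so corank 1. A Groebner basis of the Jacobian ideal J(f) in C{s,t} is {s^2, s*t, s + t^2}; counting standard monomials gives mu = 3. Corank 1: A-series; mu = 3 gives A_3.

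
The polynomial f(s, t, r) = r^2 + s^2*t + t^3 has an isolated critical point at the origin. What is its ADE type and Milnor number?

The Hessian of f at 0 has rank 1. Corank 2; j^3 = t*(s^2 + t^2) splits into three distinct lines over C (the quadratic factor has nonzero discriminant), so D_4.

Type D_4, Milnor number mu = 4.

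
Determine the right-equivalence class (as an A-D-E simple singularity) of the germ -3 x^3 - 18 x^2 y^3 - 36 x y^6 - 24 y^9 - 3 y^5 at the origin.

E_{8}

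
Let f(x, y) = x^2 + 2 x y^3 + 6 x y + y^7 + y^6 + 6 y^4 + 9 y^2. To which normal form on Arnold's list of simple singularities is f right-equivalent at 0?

A_{6}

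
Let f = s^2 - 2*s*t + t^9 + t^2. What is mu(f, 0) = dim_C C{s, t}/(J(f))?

The Hessian of f at 0 is [[2, -2], [-2, 2]] with rank 1, so corank 1. A Groebner basis of the Jacobian ideal J(f) in C{s,t} is {t^8, s - t}; counting standard monomials gives mu = 8. Corank 1: A-series; mu = 8 gives A_8.

8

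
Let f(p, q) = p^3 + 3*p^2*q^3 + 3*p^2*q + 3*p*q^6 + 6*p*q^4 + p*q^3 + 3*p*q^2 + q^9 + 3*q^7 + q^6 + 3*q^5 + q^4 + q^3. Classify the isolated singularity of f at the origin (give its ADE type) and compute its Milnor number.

The Hessian of f at 0 has rank 0. Corank 2; j^3 = (p + q)^3 is a perfect cube, so E-series; the 4-jet and mu = 7 give E_7.

Type E7, Milnor number mu = 7.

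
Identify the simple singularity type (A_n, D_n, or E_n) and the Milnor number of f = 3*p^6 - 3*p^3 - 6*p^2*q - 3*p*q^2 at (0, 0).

Type D_7, Milnor number mu = 7.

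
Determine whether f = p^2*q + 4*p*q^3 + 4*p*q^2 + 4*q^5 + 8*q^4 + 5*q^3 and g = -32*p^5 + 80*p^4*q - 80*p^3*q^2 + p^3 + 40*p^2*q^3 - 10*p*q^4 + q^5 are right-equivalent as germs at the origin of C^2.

No.

The Hessian of f at 0 has rank 0. Corank 2; j^3 = q*(p^2 + 4*p*q + 5*q^2) splits into three distinct lines over C (the quadratic factor has nonzero discriminant), so D_4. The Hessian of g at 0 has rank 0. Corank 2; j^3 = p^3 is a perfect cube, so E-series; the 5-jet and mu = 8 give E_8. f is D_4 but g is E_8, hence not right-equivalent.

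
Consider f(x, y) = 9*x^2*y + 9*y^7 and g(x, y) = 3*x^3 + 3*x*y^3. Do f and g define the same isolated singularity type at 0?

No.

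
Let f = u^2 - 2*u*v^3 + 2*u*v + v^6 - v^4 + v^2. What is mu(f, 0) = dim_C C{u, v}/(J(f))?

3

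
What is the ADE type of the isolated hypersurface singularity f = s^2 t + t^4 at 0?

The Hessian of f at 0 has rank 0. Corank 2; j^3 = s^2*t has shape L^2 M (L != M), so D-series; mu = 5 gives D_5.

D5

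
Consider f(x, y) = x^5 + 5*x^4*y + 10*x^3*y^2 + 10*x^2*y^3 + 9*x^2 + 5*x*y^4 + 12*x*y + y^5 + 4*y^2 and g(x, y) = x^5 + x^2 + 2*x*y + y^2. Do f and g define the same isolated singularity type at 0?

The Hessian of f at 0 has rank 1. Corank 1: A-series; mu = 4 gives A_4. The Hessian of g at 0 has rank 1. Corank 1: A-series; mu = 4 gives A_4. Both have type A_4, hence right-equivalent.

Yes.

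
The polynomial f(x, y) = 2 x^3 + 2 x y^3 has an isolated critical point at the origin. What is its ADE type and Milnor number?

Type E_7, Milnor number mu = 7.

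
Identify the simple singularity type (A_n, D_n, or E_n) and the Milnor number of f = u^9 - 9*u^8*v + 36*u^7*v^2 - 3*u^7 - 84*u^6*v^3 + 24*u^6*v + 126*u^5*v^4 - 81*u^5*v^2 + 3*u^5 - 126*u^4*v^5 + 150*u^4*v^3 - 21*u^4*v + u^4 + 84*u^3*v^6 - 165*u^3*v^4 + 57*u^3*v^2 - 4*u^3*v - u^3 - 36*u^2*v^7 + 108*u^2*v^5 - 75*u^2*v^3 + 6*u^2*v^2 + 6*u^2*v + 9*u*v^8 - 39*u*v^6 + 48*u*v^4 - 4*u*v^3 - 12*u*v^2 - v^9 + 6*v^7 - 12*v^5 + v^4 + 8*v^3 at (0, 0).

The Hessian of f at 0 has rank 0. Corank 2; j^3 = -(u - 2*v)^3 is a perfect cube, so E-series; the 4-jet and mu = 6 give E_6.

Type E6, Milnor number mu = 6.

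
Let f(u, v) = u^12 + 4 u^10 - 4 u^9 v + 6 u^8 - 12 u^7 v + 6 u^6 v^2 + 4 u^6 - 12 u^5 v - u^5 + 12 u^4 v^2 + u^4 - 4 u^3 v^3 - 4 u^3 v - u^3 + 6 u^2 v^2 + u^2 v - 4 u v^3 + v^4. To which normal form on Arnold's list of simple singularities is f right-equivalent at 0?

D_{5}

The Hessian of f at 0 is [[0, 0], [0, 0]] with rank 0, so corank 2. A Groebner basis of the Jacobian ideal J(f) in C{u,v} is {u*v^2, u*v/4 + v^3, u^2 - u*v}; counting standard monomials gives mu = 5. Corank 2; j^3 = -u^2*(u - v) has shape L^2 M (L != M), so D-series; mu = 5 gives D_5.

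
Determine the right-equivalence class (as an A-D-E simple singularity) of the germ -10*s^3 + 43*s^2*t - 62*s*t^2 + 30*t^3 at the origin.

D4

The Hessian of f at 0 is [[0, 0], [0, 0]] with rank 0, so corank 2. A Groebner basis of the Jacobian ideal J(f) in C{s,t} is {t^3, s^2 - 26*t^2/11, s*t - 17*t^2/11}; counting standard monomials gives mu = 4. Corank 2; j^3 = -(2*s - 3*t)*(5*s^2 - 14*s*t + 10*t^2) splits into three distinct lines over C (the quadratic factor has nonzero discriminant), so D_4.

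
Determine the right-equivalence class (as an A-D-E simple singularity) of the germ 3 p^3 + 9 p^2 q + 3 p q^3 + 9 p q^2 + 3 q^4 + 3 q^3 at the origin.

E_{7}

The Hessian of f at 0 has rank 0. Corank 2; j^3 = 3*(p + q)^3 is a perfect cube, so E-series; the 4-jet and mu = 7 give E_7.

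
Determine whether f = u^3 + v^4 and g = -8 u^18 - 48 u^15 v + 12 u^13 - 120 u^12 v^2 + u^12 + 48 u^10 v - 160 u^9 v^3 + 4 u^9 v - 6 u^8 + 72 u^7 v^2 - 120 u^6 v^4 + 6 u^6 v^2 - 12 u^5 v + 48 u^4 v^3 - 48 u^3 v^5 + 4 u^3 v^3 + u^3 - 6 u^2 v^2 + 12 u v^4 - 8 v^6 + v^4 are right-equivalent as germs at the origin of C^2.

The Hessian of f at 0 has rank 0. Corank 2; j^3 = u^3 is a perfect cube, so E-series; the 4-jet and mu = 6 give E_6. The Hessian of g at 0 has rank 0. Corank 2; j^3 = u^3 is a perfect cube, so E-series; the 4-jet and mu = 6 give E_6. Both have type E_6, hence right-equivalent.

Yes.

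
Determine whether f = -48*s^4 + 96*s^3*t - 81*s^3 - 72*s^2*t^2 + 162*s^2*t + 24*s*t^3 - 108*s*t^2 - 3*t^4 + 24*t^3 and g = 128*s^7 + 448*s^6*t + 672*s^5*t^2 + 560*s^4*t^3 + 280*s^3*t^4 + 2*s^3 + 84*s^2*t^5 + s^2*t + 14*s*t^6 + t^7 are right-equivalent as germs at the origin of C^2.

No.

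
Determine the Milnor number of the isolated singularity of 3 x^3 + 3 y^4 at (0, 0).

6

The Hessian of f at 0 is [[0, 0], [0, 0]] with rank 0, so corank 2. A Groebner basis of the Jacobian ideal J(f) in C{x,y} is {y^3, x^2}; counting standard monomials gives mu = 6. Corank 2; j^3 = 3*x^3 is a perfect cube, so E-series; the 4-jet and mu = 6 give E_6.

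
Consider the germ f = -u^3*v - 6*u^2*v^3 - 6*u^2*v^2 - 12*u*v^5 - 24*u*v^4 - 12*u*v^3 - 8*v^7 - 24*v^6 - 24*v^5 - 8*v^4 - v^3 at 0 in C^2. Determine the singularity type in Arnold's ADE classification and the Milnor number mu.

Type E_{7}, Milnor number mu = 7.

The Hessian of f at 0 has rank 0. Corank 2; j^3 = -v^3 is a perfect cube, so E-series; the 4-jet and mu = 7 give E_7.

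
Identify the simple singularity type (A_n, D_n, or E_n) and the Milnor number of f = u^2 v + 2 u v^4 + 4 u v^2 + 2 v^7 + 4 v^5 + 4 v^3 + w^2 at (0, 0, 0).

Type D_8, Milnor number mu = 8.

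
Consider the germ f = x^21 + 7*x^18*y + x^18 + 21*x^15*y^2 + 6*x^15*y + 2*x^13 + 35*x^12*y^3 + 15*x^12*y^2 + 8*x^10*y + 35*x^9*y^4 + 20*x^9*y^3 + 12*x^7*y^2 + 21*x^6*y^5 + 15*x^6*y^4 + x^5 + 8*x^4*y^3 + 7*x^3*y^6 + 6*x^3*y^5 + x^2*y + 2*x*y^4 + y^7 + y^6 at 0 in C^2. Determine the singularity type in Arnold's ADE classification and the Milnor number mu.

The Hessian of f at 0 has rank 0. Corank 2; j^3 = x^2*y has shape L^2 M (L != M), so D-series; mu = 7 gives D_7.

Type D_{7}, Milnor number mu = 7.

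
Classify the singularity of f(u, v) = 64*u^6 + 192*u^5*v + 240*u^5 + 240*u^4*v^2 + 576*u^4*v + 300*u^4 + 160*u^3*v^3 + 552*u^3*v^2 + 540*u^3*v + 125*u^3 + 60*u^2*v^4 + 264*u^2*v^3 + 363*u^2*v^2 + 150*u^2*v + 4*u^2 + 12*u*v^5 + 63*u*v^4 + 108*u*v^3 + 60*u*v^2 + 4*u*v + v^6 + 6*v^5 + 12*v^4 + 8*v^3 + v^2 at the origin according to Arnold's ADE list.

A_2

The Hessian of f at 0 has rank 1. Corank 1: A-series; mu = 2 gives A_2.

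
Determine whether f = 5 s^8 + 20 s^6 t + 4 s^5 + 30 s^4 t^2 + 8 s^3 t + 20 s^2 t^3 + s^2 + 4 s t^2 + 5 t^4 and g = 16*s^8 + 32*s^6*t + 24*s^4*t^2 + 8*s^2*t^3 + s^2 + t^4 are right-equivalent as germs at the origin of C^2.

The Hessian of f at 0 has rank 1. Corank 1: A-series; mu = 3 gives A_3. The Hessian of g at 0 has rank 1. Corank 1: A-series; mu = 3 gives A_3. Both have type A_3, hence right-equivalent.

Yes.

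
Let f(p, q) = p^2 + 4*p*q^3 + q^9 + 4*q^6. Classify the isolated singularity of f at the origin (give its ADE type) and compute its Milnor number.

The Hessian of f at 0 has rank 1. Corank 1: A-series; mu = 8 gives A_8.

Type A_{8}, Milnor number mu = 8.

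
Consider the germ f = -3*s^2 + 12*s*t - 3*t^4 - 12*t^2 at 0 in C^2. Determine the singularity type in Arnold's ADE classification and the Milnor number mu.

Type A_3, Milnor number mu = 3.

The Hessian of f at 0 has rank 1. Corank 1: A-series; mu = 3 gives A_3.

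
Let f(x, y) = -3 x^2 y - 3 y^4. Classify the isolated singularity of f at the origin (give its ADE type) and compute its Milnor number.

Type D_{5}, Milnor number mu = 5.

The Hessian of f at 0 is [[0, 0], [0, 0]] with rank 0, so corank 2. A Groebner basis of the Jacobian ideal J(f) in C{x,y} is {x^3, x^2/4 + y^3, x*y}; counting standard monomials gives mu = 5. Corank 2; j^3 = -3*x^2*y has shape L^2 M (L != M), so D-series; mu = 5 gives D_5.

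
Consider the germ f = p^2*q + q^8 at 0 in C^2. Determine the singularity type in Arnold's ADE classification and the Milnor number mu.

Type D_{9}, Milnor number mu = 9.

The Hessian of f at 0 is [[0, 0], [0, 0]] with rank 0, so corank 2. A Groebner basis of the Jacobian ideal J(f) in C{p,q} is {p^2/8 + q^7, p^3, p*q}; counting standard monomials gives mu = 9. Corank 2; j^3 = p^2*q has shape L^2 M (L != M), so D-series; mu = 9 gives D_9.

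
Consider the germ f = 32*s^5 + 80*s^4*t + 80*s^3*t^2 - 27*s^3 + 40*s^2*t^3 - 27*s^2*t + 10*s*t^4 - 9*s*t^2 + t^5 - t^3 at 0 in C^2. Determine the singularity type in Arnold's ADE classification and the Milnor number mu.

Type E_{8}, Milnor number mu = 8.

The Hessian of f at 0 is [[0, 0], [0, 0]] with rank 0, so corank 2. A Groebner basis of the Jacobian ideal J(f) in C{s,t} is {t^5, s*t^3 + 3*t^4/8, s^2 + 2*s*t/3 + t^2/9}; counting standard monomials gives mu = 8. Corank 2; j^3 = -(3*s + t)^3 is a perfect cube, so E-series; the 5-jet and mu = 8 give E_8.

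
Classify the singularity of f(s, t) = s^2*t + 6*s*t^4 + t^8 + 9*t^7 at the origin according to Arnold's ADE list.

D_9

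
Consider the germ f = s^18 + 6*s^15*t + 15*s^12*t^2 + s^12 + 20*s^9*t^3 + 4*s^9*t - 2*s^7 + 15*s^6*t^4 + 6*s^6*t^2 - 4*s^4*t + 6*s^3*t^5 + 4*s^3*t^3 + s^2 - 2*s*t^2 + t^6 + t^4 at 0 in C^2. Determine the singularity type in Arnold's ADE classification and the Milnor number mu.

The Hessian of f at 0 has rank 1. Corank 1: A-series; mu = 5 gives A_5.

Type A_{5}, Milnor number mu = 5.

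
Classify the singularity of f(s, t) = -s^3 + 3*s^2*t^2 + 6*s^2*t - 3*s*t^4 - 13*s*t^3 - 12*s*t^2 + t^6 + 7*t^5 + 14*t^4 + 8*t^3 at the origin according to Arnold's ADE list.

E_{7}

The Hessian of f at 0 has rank 0. Corank 2; j^3 = -(s - 2*t)^3 is a perfect cube, so E-series; the 4-jet and mu = 7 give E_7.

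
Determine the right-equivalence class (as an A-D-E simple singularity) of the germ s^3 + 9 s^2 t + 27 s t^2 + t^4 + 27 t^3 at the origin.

The Hessian of f at 0 has rank 0. Corank 2; j^3 = (s + 3*t)^3 is a perfect cube, so E-series; the 4-jet and mu = 6 give E_6.

E_{6}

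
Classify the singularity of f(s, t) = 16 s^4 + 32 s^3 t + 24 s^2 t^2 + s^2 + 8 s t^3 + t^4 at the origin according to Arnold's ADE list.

The Hessian of f at 0 has rank 1. Corank 1: A-series; mu = 3 gives A_3.

A_3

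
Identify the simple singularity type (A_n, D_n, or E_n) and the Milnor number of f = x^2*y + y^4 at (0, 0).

Type D_{5}, Milnor number mu = 5.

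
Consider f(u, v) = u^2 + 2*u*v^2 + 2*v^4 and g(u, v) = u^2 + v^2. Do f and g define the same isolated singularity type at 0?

The Hessian of f at 0 has rank 1. Corank 1: A-series; mu = 3 gives A_3. The Hessian of g at 0 has rank 2. Corank 0: nondegenerate Morse point, so A_1. f is A_3 but g is A_1, hence not right-equivalent.

No.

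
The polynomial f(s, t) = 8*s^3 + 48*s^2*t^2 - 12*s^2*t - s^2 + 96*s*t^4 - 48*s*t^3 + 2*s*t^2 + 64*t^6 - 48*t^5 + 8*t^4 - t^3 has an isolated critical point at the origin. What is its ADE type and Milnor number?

The Hessian of f at 0 has rank 1. Corank 1: A-series; mu = 2 gives A_2.

Type A_2, Milnor number mu = 2.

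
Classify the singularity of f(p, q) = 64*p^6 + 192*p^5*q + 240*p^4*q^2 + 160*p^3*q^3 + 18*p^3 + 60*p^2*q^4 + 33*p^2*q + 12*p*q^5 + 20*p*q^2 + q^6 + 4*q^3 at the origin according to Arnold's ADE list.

D_7

The Hessian of f at 0 has rank 0. Corank 2; j^3 = (2*p + q)*(3*p + 2*q)^2 has shape L^2 M (L != M), so D-series; mu = 7 gives D_7.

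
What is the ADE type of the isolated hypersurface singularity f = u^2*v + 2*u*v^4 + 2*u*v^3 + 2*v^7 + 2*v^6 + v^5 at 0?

The Hessian of f at 0 has rank 0. Corank 2; j^3 = u^2*v has shape L^2 M (L != M), so D-series; mu = 8 gives D_8.

D_{8}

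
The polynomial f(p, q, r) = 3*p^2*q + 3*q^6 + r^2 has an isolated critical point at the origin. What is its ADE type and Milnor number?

The Hessian of f at 0 is [[0, 0, 0], [0, 0, 0], [0, 0, 2]] with rank 1, so corank 2. A Groebner basis of the Jacobian ideal J(f) in C{p,q,r} is {p^2/6 + q^5, p^3, p*q, r}; counting standard monomials gives mu = 7. Corank 2; j^3 = 3*p^2*q has shape L^2 M (L != M), so D-series; mu = 7 gives D_7.

Type D_7, Milnor number mu = 7.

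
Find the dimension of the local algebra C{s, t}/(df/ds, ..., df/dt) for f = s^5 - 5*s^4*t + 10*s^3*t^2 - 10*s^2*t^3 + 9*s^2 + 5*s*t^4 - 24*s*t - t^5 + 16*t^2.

4

The Hessian of f at 0 has rank 1. Corank 1: A-series; mu = 4 gives A_4.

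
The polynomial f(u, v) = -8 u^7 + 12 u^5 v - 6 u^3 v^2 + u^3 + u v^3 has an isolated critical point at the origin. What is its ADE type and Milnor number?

The Hessian of f at 0 has rank 0. Corank 2; j^3 = u^3 is a perfect cube, so E-series; the 4-jet and mu = 7 give E_7.

Type E7, Milnor number mu = 7.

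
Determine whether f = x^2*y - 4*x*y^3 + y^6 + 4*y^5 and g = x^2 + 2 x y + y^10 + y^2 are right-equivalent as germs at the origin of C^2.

No.

The Hessian of f at 0 has rank 0. Corank 2; j^3 = x^2*y has shape L^2 M (L != M), so D-series; mu = 7 gives D_7. The Hessian of g at 0 has rank 1. Corank 1: A-series; mu = 9 gives A_9. f is D_7 but g is A_9, hence not right-equivalent.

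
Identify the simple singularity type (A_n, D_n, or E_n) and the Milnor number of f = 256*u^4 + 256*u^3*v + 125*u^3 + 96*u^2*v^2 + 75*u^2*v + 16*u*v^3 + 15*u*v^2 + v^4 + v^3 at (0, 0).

The Hessian of f at 0 has rank 0. Corank 2; j^3 = (5*u + v)^3 is a perfect cube, so E-series; the 4-jet and mu = 6 give E_6.

Type E_6, Milnor number mu = 6.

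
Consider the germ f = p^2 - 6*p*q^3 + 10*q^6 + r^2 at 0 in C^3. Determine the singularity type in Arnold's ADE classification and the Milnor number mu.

Type A_{5}, Milnor number mu = 5.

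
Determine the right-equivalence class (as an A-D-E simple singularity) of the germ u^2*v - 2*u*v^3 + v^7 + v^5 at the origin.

The Hessian of f at 0 is [[0, 0], [0, 0]] with rank 0, so corank 2. A Groebner basis of the Jacobian ideal J(f) in C{u,v} is {u^2*v^2 + u^2/7 - u*v^2/7, u^3 + u^2/7 - u*v^2/7, -u*v + v^3}; counting standard monomials gives mu = 8. Corank 2; j^3 = u^2*v has shape L^2 M (L != M), so D-series; mu = 8 gives D_8.

D8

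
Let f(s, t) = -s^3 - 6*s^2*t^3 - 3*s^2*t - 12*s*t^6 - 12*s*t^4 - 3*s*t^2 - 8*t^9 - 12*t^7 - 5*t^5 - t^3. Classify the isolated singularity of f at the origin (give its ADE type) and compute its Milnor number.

Type E_{8}, Milnor number mu = 8.

The Hessian of f at 0 has rank 0. Corank 2; j^3 = -(s + t)^3 is a perfect cube, so E-series; the 5-jet and mu = 8 give E_8.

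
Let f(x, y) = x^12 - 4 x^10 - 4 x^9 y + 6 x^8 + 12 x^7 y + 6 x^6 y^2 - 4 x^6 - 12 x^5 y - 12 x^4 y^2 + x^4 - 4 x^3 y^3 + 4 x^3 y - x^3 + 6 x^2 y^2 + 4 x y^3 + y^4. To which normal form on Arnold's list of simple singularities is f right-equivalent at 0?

The Hessian of f at 0 has rank 0. Corank 2; j^3 = -x^3 is a perfect cube, so E-series; the 4-jet and mu = 6 give E_6.

E_6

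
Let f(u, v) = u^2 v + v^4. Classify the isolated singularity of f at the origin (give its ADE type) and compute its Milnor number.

Type D_{5}, Milnor number mu = 5.

The Hessian of f at 0 has rank 0. Corank 2; j^3 = u^2*v has shape L^2 M (L != M), so D-series; mu = 5 gives D_5.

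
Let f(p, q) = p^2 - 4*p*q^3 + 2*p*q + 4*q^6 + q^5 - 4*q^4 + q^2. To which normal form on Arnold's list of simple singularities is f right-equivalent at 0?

A_{4}

The Hessian of f at 0 is [[2, 2], [2, 2]] with rank 1, so corank 1. A Groebner basis of the Jacobian ideal J(f) in C{p,q} is {-p/2 + q^3 - q/2, p^2 - q^2, p*q + q^2}; counting standard monomials gives mu = 4. Corank 1: A-series; mu = 4 gives A_4.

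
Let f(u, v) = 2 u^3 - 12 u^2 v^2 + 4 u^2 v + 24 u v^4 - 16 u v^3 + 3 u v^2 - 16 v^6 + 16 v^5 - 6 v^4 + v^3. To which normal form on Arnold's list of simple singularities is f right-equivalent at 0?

D_4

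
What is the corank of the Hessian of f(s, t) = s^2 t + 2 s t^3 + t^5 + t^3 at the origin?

2

The Hessian at 0 is [[0, 0], [0, 0]] of rank 0; hence corank 2.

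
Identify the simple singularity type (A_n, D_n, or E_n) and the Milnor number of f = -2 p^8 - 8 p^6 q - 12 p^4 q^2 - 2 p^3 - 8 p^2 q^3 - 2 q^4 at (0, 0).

Type E6, Milnor number mu = 6.

The Hessian of f at 0 has rank 0. Corank 2; j^3 = -2*p^3 is a perfect cube, so E-series; the 4-jet and mu = 6 give E_6.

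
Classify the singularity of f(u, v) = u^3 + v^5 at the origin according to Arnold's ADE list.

The Hessian of f at 0 has rank 0. Corank 2; j^3 = u^3 is a perfect cube, so E-series; the 5-jet and mu = 8 give E_8.

E8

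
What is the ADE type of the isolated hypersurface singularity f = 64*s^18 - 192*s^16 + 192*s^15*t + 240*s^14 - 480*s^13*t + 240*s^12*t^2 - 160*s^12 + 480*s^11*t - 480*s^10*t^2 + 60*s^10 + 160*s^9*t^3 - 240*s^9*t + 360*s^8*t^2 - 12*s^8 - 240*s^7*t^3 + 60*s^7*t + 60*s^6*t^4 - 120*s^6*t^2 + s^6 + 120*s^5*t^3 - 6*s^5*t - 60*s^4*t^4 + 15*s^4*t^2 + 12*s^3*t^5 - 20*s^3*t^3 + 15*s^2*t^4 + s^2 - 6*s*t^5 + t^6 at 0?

A5

The Hessian of f at 0 is [[2, 0], [0, 0]] with rank 1, so corank 1. A Groebner basis of the Jacobian ideal J(f) in C{s,t} is {t^5, s}; counting standard monomials gives mu = 5. Corank 1: A-series; mu = 5 gives A_5.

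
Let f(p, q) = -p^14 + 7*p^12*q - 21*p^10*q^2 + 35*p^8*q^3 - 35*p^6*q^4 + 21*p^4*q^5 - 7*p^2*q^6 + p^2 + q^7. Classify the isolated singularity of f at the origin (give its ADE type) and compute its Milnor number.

Type A_{6}, Milnor number mu = 6.

The Hessian of f at 0 has rank 1. Corank 1: A-series; mu = 6 gives A_6.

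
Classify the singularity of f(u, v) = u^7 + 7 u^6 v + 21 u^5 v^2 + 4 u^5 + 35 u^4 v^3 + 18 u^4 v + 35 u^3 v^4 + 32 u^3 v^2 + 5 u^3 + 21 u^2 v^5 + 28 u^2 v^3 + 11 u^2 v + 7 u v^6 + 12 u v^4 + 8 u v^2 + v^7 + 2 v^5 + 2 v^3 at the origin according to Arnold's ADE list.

The Hessian of f at 0 has rank 0. Corank 2; j^3 = (u + v)*(5*u^2 + 6*u*v + 2*v^2) splits into three distinct lines over C (the quadratic factor has nonzero discriminant), so D_4.

D4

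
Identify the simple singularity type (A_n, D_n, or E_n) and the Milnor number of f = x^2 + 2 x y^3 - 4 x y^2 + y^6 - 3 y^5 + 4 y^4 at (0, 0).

Type A_4, Milnor number mu = 4.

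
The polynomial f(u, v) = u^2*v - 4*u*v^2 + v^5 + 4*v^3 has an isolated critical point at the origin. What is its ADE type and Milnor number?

The Hessian of f at 0 is [[0, 0], [0, 0]] with rank 0, so corank 2. A Groebner basis of the Jacobian ideal J(f) in C{u,v} is {u^2/5 + v^4 - 4*v^2/5, u^3 - 8*v^3, u*v - 2*v^2}; counting standard monomials gives mu = 6. Corank 2; j^3 = v*(u - 2*v)^2 has shape L^2 M (L != M), so D-series; mu = 6 gives D_6.

Type D6, Milnor number mu = 6.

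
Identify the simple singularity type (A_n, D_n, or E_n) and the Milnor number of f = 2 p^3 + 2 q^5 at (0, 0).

Type E8, Milnor number mu = 8.

The Hessian of f at 0 has rank 0. Corank 2; j^3 = 2*p^3 is a perfect cube, so E-series; the 5-jet and mu = 8 give E_8.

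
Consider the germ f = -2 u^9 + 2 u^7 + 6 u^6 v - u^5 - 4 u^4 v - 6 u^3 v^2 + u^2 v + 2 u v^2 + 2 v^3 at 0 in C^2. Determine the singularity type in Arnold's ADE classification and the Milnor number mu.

Type D_4, Milnor number mu = 4.

The Hessian of f at 0 is [[0, 0], [0, 0]] with rank 0, so corank 2. A Groebner basis of the Jacobian ideal J(f) in C{u,v} is {v^3, u^2 + 2*v^2, u*v + v^2}; counting standard monomials gives mu = 4. Corank 2; j^3 = v*(u^2 + 2*u*v + 2*v^2) splits into three distinct lines over C (the quadratic factor has nonzero discriminant), so D_4.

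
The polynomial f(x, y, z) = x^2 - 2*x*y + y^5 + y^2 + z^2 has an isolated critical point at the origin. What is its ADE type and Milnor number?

The Hessian of f at 0 has rank 2. Corank 1: A-series; mu = 4 gives A_4.

Type A4, Milnor number mu = 4.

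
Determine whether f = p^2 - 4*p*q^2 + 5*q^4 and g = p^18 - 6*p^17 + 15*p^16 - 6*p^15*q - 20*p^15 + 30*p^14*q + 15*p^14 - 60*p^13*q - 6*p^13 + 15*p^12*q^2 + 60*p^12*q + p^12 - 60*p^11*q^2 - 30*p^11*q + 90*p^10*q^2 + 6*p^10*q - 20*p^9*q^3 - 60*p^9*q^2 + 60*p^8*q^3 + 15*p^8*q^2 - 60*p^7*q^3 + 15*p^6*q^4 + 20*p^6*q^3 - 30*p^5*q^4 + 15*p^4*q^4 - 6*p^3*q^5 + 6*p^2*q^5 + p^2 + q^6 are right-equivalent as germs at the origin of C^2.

No.

The Hessian of f at 0 has rank 1. Corank 1: A-series; mu = 3 gives A_3. The Hessian of g at 0 has rank 1. Corank 1: A-series; mu = 5 gives A_5. f is A_3 but g is A_5, hence not right-equivalent.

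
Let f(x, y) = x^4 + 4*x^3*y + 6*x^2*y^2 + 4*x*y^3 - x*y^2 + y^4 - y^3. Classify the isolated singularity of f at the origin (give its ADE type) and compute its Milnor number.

Type D_5, Milnor number mu = 5.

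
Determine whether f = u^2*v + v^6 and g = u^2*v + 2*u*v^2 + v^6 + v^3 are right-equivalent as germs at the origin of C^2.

The Hessian of f at 0 has rank 0. Corank 2; j^3 = u^2*v has shape L^2 M (L != M), so D-series; mu = 7 gives D_7. The Hessian of g at 0 has rank 0. Corank 2; j^3 = v*(u + v)^2 has shape L^2 M (L != M), so D-series; mu = 7 gives D_7. Both have type D_7, hence right-equivalent.

Yes.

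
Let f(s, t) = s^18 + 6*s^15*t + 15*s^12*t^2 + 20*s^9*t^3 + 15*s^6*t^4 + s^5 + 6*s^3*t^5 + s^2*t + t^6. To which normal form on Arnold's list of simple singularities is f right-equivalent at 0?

D_7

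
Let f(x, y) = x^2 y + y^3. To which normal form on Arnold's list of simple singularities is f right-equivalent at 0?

D_{4}

The Hessian of f at 0 is [[0, 0], [0, 0]] with rank 0, so corank 2. A Groebner basis of the Jacobian ideal J(f) in C{x,y} is {y^3, x^2 + 3*y^2, x*y}; counting standard monomials gives mu = 4. Corank 2; j^3 = y*(x^2 + y^2) splits into three distinct lines over C (the quadratic factor has nonzero discriminant), so D_4.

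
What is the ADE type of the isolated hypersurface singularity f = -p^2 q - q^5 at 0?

D_6

The Hessian of f at 0 has rank 0. Corank 2; j^3 = -p^2*q has shape L^2 M (L != M), so D-series; mu = 6 gives D_6.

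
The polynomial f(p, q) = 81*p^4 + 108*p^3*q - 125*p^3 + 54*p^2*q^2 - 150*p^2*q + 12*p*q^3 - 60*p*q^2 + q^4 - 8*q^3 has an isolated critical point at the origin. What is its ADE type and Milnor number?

The Hessian of f at 0 is [[0, 0], [0, 0]] with rank 0, so corank 2. A Groebner basis of the Jacobian ideal J(f) in C{p,q} is {q^4, p*q^2 + 17*q^3/45, p^2 + 4*p*q/5 + 4*q^2/25}; counting standard monomials gives mu = 6. Corank 2; j^3 = -(5*p + 2*q)^3 is a perfect cube, so E-series; the 4-jet and mu = 6 give E_6.

Type E_{6}, Milnor number mu = 6.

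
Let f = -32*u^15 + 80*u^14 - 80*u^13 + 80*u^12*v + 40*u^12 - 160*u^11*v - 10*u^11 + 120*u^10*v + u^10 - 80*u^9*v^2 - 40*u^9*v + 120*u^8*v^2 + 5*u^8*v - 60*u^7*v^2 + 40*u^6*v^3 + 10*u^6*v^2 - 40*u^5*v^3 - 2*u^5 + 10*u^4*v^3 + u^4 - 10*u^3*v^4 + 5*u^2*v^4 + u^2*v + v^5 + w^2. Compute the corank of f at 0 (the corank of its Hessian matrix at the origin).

2

Hessian at 0 has rank 1.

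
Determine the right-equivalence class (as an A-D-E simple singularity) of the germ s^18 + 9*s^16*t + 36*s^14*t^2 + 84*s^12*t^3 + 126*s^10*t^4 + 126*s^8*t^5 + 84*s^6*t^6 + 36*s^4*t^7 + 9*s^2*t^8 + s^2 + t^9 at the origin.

The Hessian of f at 0 has rank 1. Corank 1: A-series; mu = 8 gives A_8.

A8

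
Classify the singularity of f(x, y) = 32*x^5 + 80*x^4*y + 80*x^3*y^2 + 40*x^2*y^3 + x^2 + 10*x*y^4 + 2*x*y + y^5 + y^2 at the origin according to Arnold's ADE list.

A4

The Hessian of f at 0 is [[2, 2], [2, 2]] with rank 1, so corank 1. A Groebner basis of the Jacobian ideal J(f) in C{x,y} is {y^4, x + y}; counting standard monomials gives mu = 4. Corank 1: A-series; mu = 4 gives A_4.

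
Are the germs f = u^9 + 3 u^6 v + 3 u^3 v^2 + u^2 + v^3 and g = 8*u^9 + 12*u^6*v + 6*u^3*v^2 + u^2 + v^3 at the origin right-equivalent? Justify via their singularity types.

Yes.

The Hessian of f at 0 has rank 1. Corank 1: A-series; mu = 2 gives A_2. The Hessian of g at 0 has rank 1. Corank 1: A-series; mu = 2 gives A_2. Both have type A_2, hence right-equivalent.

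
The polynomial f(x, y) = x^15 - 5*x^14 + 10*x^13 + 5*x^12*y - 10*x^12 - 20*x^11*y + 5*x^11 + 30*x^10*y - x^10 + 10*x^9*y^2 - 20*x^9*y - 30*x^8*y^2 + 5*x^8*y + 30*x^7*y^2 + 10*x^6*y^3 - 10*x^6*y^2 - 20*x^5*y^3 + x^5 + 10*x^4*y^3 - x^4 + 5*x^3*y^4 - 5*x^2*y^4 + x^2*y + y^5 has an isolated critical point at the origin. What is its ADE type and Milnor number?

The Hessian of f at 0 has rank 0. Corank 2; j^3 = x^2*y has shape L^2 M (L != M), so D-series; mu = 6 gives D_6.

Type D6, Milnor number mu = 6.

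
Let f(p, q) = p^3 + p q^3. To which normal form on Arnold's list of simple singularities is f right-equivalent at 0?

E_{7}

The Hessian of f at 0 is [[0, 0], [0, 0]] with rank 0, so corank 2. A Groebner basis of the Jacobian ideal J(f) in C{p,q} is {p^3, p*q^2, 3*p^2 + q^3}; counting standard monomials gives mu = 7. Corank 2; j^3 = p^3 is a perfect cube, so E-series; the 4-jet and mu = 7 give E_7.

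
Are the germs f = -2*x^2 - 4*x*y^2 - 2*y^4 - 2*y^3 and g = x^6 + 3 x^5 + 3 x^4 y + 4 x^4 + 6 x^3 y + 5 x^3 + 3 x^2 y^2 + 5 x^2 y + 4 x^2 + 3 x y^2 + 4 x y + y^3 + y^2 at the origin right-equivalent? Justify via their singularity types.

Yes.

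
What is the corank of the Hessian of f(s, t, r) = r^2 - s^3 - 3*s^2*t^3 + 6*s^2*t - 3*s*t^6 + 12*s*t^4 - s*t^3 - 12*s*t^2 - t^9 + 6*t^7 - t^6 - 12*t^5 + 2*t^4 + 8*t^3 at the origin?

2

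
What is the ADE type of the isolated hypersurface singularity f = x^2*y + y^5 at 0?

D_{6}

The Hessian of f at 0 is [[0, 0], [0, 0]] with rank 0, so corank 2. A Groebner basis of the Jacobian ideal J(f) in C{x,y} is {x^2/5 + y^4, x^3, x*y}; counting standard monomials gives mu = 6. Corank 2; j^3 = x^2*y has shape L^2 M (L != M), so D-series; mu = 6 gives D_6.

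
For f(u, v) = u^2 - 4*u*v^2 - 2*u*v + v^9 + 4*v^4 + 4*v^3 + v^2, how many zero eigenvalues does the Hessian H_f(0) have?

Hessian at 0 has rank 1.

1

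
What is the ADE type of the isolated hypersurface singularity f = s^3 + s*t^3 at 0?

E_{7}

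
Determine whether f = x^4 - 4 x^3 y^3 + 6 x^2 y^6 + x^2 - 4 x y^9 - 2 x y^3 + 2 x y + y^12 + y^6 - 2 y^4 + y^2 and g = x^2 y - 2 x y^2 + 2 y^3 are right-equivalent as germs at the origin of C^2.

No.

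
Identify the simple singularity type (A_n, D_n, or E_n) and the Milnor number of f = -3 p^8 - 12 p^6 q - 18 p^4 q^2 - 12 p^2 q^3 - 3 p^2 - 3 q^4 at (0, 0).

Type A_{3}, Milnor number mu = 3.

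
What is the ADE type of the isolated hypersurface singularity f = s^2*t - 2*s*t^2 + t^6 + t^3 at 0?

D_7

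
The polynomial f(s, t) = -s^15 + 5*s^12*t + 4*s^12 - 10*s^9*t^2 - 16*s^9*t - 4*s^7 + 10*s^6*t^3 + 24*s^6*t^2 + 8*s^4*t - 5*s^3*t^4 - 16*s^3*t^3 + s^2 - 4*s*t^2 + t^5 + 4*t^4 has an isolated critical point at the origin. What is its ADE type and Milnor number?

Type A_4, Milnor number mu = 4.

The Hessian of f at 0 has rank 1. Corank 1: A-series; mu = 4 gives A_4.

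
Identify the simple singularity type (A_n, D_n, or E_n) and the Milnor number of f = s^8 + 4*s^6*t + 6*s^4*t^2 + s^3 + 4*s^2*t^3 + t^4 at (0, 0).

The Hessian of f at 0 has rank 0. Corank 2; j^3 = s^3 is a perfect cube, so E-series; the 4-jet and mu = 6 give E_6.

Type E_6, Milnor number mu = 6.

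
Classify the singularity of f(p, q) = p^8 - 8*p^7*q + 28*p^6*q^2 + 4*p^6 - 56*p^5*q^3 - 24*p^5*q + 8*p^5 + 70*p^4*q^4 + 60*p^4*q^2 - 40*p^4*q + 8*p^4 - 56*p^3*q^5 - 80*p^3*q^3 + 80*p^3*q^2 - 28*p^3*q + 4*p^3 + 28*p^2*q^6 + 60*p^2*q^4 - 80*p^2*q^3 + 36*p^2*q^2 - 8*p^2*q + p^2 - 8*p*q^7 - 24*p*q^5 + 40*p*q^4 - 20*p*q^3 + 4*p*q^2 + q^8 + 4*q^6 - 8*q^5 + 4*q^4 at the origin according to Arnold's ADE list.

The Hessian of f at 0 is [[2, 0], [0, 0]] with rank 1, so corank 1. A Groebner basis of the Jacobian ideal J(f) in C{p,q} is {9*p^2/46 + 157*p*q/46 - 43*p/46 + q^4 + 28*q^3/23 - 43*q^2/23, p^3 + 2*p^2/23 - 52*p*q/23 + 16*p/23 - 8*q^3/23 + 32*q^2/23, p^2*q - 8*p^2/23 - 22*p*q/23 + 5*p/23 - 14*q^3/23 + 10*q^2/23, -p^2/23 + p*q^2 - 20*p*q/23 + 7*p/46 - 19*q^3/23 + 7*q^2/23}; counting standard monomials gives mu = 7. Corank 1: A-series; mu = 7 gives A_7.

A_7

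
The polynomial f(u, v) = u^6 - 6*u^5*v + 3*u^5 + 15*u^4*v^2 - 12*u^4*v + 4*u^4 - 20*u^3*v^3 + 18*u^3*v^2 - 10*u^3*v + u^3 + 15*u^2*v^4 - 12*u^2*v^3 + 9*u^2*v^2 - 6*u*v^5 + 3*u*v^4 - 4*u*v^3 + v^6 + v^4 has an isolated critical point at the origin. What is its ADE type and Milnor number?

Type E_6, Milnor number mu = 6.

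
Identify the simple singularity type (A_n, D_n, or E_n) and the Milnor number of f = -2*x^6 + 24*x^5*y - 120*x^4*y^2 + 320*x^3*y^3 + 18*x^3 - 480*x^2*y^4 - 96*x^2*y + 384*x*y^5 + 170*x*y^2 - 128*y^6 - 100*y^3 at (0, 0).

Type D_{7}, Milnor number mu = 7.

The Hessian of f at 0 has rank 0. Corank 2; j^3 = 2*(x - 2*y)*(3*x - 5*y)^2 has shape L^2 M (L != M), so D-series; mu = 7 gives D_7.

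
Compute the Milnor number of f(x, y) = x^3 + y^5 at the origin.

8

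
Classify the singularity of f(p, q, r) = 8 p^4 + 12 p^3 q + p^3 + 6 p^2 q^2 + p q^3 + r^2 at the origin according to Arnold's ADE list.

The Hessian of f at 0 has rank 1. Corank 2; j^3 = p^3 is a perfect cube, so E-series; the 4-jet and mu = 7 give E_7.

E_7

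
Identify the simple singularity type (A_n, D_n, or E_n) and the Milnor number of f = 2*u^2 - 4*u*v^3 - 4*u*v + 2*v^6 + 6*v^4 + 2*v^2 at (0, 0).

Type A_3, Milnor number mu = 3.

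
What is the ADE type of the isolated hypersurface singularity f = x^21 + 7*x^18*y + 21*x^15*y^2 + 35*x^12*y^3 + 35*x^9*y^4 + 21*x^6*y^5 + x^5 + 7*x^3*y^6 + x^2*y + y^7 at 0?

D_8

The Hessian of f at 0 has rank 0. Corank 2; j^3 = x^2*y has shape L^2 M (L != M), so D-series; mu = 8 gives D_8.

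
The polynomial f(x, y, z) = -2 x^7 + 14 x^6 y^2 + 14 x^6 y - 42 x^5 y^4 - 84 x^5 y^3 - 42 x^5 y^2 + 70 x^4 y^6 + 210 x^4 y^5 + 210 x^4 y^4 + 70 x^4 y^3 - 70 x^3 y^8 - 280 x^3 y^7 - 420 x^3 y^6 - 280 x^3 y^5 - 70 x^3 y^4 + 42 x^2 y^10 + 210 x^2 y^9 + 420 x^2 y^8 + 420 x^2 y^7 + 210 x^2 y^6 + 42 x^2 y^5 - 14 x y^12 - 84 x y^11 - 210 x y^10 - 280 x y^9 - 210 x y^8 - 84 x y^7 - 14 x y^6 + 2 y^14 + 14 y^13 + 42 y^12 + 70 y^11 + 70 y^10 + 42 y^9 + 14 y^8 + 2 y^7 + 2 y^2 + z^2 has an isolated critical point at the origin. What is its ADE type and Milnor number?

The Hessian of f at 0 is [[0, 0, 0], [0, 4, 0], [0, 0, 2]] with rank 2, so corank 1. A Groebner basis of the Jacobian ideal J(f) in C{x,y,z} is {x^6, y, z}; counting standard monomials gives mu = 6. Corank 1: A-series; mu = 6 gives A_6.

Type A6, Milnor number mu = 6.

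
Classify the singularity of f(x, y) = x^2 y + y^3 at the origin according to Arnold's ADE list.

The Hessian of f at 0 is [[0, 0], [0, 0]] with rank 0, so corank 2. A Groebner basis of the Jacobian ideal J(f) in C{x,y} is {y^3, x^2 + 3*y^2, x*y}; counting standard monomials gives mu = 4. Corank 2; j^3 = y*(x^2 + y^2) splits into three distinct lines over C (the quadratic factor has nonzero discriminant), so D_4.

D4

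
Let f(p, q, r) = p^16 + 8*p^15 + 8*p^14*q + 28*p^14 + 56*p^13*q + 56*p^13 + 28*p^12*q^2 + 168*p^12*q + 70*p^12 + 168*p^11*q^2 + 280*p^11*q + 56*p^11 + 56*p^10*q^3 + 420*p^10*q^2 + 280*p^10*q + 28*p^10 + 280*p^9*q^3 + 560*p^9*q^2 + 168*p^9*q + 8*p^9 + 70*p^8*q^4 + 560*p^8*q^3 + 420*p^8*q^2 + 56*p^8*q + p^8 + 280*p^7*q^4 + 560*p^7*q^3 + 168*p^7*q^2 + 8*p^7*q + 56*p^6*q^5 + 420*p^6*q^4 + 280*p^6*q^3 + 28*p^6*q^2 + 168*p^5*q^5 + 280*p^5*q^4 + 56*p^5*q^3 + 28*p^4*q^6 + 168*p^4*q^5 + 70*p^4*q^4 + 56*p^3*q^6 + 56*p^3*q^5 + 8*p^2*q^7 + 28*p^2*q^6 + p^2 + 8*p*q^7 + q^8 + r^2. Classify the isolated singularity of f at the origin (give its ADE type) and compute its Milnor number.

The Hessian of f at 0 is [[2, 0, 0], [0, 0, 0], [0, 0, 2]] with rank 2, so corank 1. A Groebner basis of the Jacobian ideal J(f) in C{p,q,r} is {q^7, p, r}; counting standard monomials gives mu = 7. Corank 1: A-series; mu = 7 gives A_7.

Type A_{7}, Milnor number mu = 7.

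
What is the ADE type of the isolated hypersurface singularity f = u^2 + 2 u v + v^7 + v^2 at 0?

A6

The Hessian of f at 0 has rank 1. Corank 1: A-series; mu = 6 gives A_6.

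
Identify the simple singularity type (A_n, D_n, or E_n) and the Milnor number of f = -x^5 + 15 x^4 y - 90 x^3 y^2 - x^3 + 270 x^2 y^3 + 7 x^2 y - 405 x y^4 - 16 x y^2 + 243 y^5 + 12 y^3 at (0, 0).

Type D6, Milnor number mu = 6.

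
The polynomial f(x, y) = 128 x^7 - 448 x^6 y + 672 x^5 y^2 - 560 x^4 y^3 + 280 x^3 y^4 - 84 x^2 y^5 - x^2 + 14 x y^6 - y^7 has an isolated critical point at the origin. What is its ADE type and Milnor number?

Type A_6, Milnor number mu = 6.

The Hessian of f at 0 has rank 1. Corank 1: A-series; mu = 6 gives A_6.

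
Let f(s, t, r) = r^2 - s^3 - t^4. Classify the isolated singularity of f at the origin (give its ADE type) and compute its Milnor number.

The Hessian of f at 0 is [[0, 0, 0], [0, 0, 0], [0, 0, 2]] with rank 1, so corank 2. A Groebner basis of the Jacobian ideal J(f) in C{s,t,r} is {t^3, s^2, r}; counting standard monomials gives mu = 6. Corank 2; j^3 = -s^3 is a perfect cube, so E-series; the 4-jet and mu = 6 give E_6.

Type E6, Milnor number mu = 6.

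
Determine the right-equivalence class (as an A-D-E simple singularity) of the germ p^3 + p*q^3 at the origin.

E7

The Hessian of f at 0 is [[0, 0], [0, 0]] with rank 0, so corank 2. A Groebner basis of the Jacobian ideal J(f) in C{p,q} is {p^3, p*q^2, 3*p^2 + q^3}; counting standard monomials gives mu = 7. Corank 2; j^3 = p^3 is a perfect cube, so E-series; the 4-jet and mu = 7 give E_7.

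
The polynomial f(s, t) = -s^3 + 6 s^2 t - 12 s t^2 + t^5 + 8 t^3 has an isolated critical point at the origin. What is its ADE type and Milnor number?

The Hessian of f at 0 has rank 0. Corank 2; j^3 = -(s - 2*t)^3 is a perfect cube, so E-series; the 5-jet and mu = 8 give E_8.

Type E_{8}, Milnor number mu = 8.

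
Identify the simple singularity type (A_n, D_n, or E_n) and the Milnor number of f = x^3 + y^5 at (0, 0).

Type E_8, Milnor number mu = 8.

The Hessian of f at 0 has rank 0. Corank 2; j^3 = x^3 is a perfect cube, so E-series; the 5-jet and mu = 8 give E_8.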